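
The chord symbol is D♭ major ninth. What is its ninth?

E-flat

D♭ major ninth is built on D-flat; its 9th is a major 9th above the root.
A second above D uses the letter E, and the major 9th above D-flat is E-flat.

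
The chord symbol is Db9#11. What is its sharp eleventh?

Db9#11 is built on D♭; its 11th is an augmented 11th above the root.
A fourth above D uses the letter G, and the augmented 11th above D♭ is G.

G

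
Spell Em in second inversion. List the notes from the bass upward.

B  E  G

Em = E–G–B; second inversion → fifth (B) lowest.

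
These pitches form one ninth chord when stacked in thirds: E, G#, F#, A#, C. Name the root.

Stacking in thirds gives F# – A# – C – E – G#, so F# is the root — F# dominant ninth flat five.

F#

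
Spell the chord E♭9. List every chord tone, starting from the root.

Eb G Bb Db F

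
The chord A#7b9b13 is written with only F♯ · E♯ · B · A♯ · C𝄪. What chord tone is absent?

G♯

A#7b9b13 = A♯, C𝄪, E♯, G♯, B, F♯. The voicing lacks the 7th (minor 7th), G♯.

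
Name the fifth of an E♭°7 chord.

E♭°7 is built on Eb; its 5th is a diminished 5th above the root.
A fifth above E uses the letter B, and the diminished 5th above Eb is Bbb.

Bbb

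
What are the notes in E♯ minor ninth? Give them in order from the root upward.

E#, G#, B#, D#, F##

E♯ minor ninth is a minor ninth built on E#.
root → E#
3rd (minor 3rd) → G#
5th (perfect 5th) → B#
7th (minor 7th) → D#
9th (major 9th) → F##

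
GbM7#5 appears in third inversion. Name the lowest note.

F

GbM7#5 = G♭–B♭–D–F. Third inversion → seventh in the bass = F.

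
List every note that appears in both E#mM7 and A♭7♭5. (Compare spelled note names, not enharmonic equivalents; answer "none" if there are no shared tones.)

none

E#mM7: E# G# B# D##
A♭7♭5: Ab C Ebb Gb
Common to both → none.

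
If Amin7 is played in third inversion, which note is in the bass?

G

Amin7 in root position is A–C–E–G.
Third inversion places the seventh in the bass, which is G.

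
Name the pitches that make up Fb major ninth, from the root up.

Fb major ninth: major ninth on F-flat.
root → F-flat
3rd (major 3rd) → A-flat
5th (perfect 5th) → C-flat
7th (major 7th) → E-flat
9th (major 9th) → G-flat

F-flat, A-flat, C-flat, E-flat, G-flat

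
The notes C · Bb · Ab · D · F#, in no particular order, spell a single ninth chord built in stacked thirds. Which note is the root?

Arranged so that each adjacent pair is a third by letter name: Bb – D – F# – Ab – C.
The bottom of that stack, Bb, is the root (this is Bb dominant ninth sharp five).

Bb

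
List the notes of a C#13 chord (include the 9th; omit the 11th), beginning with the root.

Root C#, quality dominant thirteenth:
- root: C#
- major 3rd: E#
- perfect 5th: G#
- minor 7th: B
- major 9th: D#
- major 13th: A#

C# – E# – G# – B – D# – A#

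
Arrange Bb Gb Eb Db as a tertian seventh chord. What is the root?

Arranged so that each adjacent pair is a third by letter name: Eb – Gb – Bb – Db.
The bottom of that stack, Eb, is the root (this is Eb minor seventh).

Eb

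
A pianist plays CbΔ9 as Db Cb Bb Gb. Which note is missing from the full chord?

Eb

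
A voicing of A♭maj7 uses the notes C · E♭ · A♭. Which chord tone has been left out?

G

The full A♭maj7 chord is A♭, C, E♭, G.
Comparing with the voicing, the major 7th (7th) — G — is absent.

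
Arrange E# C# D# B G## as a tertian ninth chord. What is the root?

Arranged so that each adjacent pair is a third by letter name: C# – E# – G## – B – D#.
The bottom of that stack, C#, is the root (this is C# dominant ninth sharp five).

C#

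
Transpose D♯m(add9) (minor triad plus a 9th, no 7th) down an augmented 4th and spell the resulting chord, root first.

A  C  E  B

D# down an augmented 4th → A. New chord: A minor added-ninth.
A — root
C — minor 3rd
E — perfect 5th
B — major 9th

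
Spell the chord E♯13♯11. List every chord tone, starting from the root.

E♯13♯11 is a dominant thirteenth sharp eleven built on E#.
E# — root
G## — major 3rd
B# — perfect 5th
D# — minor 7th
F## — major 9th
A## — augmented 11th
C## — major 13th

E#  G##  B#  D#  F##  A##  C##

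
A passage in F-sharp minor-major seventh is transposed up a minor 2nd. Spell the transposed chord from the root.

F-sharp up a minor 2nd → G. New chord: G minor-major seventh.
- root: G
- minor 3rd: B-flat
- perfect 5th: D
- major 7th: F-sharp

G, B-flat, D, F-sharp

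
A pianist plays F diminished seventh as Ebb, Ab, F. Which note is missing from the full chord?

Cb

F diminished seventh = F, Ab, Cb, Ebb. The voicing lacks the 5th (diminished 5th), Cb.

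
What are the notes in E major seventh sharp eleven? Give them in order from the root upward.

Root E, quality major seventh sharp eleven:
E — root
G# — major 3rd
B — perfect 5th
D# — major 7th
A# — augmented 11th

E – G# – B – D# – A#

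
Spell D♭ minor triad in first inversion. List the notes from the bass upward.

F-flat – A-flat – D-flat

In root position, D♭ minor triad is D-flat–F-flat–A-flat.
First inversion puts the third (F-flat) in the bass.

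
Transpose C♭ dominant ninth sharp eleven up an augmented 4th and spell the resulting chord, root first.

C-flat up an augmented 4th → F. New chord: F dominant ninth sharp eleven.
- root: F
- major 3rd: A
- perfect 5th: C
- minor 7th: E-flat
- major 9th: G
- augmented 11th: B

F, A, C, E-flat, G, B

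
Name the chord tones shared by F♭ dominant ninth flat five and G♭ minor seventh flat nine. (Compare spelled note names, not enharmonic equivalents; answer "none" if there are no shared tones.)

F-flat, G-flat

F♭ dominant ninth flat five: F-flat A-flat C-double-flat E-double-flat G-flat
G♭ minor seventh flat nine: G-flat B-double-flat D-flat F-flat A-double-flat
Common to both → F-flat, G-flat.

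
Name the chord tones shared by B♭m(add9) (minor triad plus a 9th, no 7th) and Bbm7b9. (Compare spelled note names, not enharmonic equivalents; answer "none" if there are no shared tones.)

B♭m(add9): Bb Db F C
Bbm7b9: Bb Db F Ab Cb
Common to both → Bb, Db, F.

Bb  Db  F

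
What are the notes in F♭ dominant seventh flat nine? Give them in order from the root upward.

Root Fb, quality dominant seventh flat nine:
- root: Fb
- major 3rd: Ab
- perfect 5th: Cb
- minor 7th: Ebb
- minor 9th: Gbb

Fb – Ab – Cb – Ebb – Gbb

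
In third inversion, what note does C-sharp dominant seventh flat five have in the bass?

B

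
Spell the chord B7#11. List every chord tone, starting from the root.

B – D# – F# – A – E#

B7#11: dominant seventh sharp eleven on B.
- root: B
- major 3rd: D#
- perfect 5th: F#
- minor 7th: A
- augmented 11th: E#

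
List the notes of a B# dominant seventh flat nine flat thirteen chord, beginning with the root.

B-sharp, D-double-sharp, F-double-sharp, A-sharp, C-sharp, G-sharp

Root B-sharp, quality dominant seventh flat nine flat thirteen:
Root: B-sharp
Major 3rd (3rd): D-double-sharp
Perfect 5th (5th): F-double-sharp
Minor 7th (7th): A-sharp
Minor 9th (9th): C-sharp
Minor 13th (13th): G-sharp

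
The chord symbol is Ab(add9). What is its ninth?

B♭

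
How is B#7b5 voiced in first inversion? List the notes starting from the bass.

D## – F# – A# – B#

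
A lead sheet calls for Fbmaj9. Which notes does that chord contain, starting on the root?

Fbmaj9: major ninth on Fb.
Fb — root
Ab — major 3rd
Cb — perfect 5th
Eb — major 7th
Gb — major 9th

Fb Ab Cb Eb Gb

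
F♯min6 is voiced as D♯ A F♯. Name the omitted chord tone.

C♯

F♯min6 = F♯, A, C♯, D♯. The voicing lacks the 5th (perfect 5th), C♯.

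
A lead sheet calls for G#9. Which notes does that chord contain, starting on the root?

G♯, B♯, D♯, F♯, A♯

G#9 is a dominant ninth built on G♯.
- root: G♯
- major 3rd: B♯
- perfect 5th: D♯
- minor 7th: F♯
- major 9th: A♯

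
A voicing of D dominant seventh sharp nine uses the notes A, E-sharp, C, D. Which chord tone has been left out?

D dominant seventh sharp nine = D, F-sharp, A, C, E-sharp. The voicing lacks the 3rd (major 3rd), F-sharp.

F-sharp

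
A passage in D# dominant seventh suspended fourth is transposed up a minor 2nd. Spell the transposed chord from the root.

A minor 2nd up from D-sharp is E, so the new chord is E dominant seventh suspended fourth.
root → E
4th (perfect 4th) → A
5th (perfect 5th) → B
7th (minor 7th) → D

E  A  B  D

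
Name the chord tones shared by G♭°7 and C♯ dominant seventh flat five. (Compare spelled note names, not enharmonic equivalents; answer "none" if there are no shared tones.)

none

G♭°7: Gb Bbb Dbb Fbb
C♯ dominant seventh flat five: C# E# G B
Common to both → none.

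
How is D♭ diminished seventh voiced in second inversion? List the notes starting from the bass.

In root position, D♭ diminished seventh is Db–Fb–Abb–Cbb.
Second inversion puts the fifth (Abb) in the bass.

Abb Cbb Db Fb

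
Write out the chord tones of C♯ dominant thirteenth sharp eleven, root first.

C-sharp E-sharp G-sharp B D-sharp F-double-sharp A-sharp

C♯ dominant thirteenth sharp eleven is a dominant thirteenth sharp eleven built on C-sharp.
root → C-sharp
3rd (major 3rd) → E-sharp
5th (perfect 5th) → G-sharp
7th (minor 7th) → B
9th (major 9th) → D-sharp
11th (augmented 11th) → F-double-sharp
13th (major 13th) → A-sharp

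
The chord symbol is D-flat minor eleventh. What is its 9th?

D-flat minor eleventh is built on D-flat; its 9th is a major 9th above the root.
A second above D uses the letter E, and the major 9th above D-flat is E-flat.

E-flat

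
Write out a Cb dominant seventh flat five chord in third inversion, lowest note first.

Bbb, Cb, Eb, Gbb

Cb dominant seventh flat five = Cb–Eb–Gbb–Bbb; third inversion → seventh (Bbb) lowest.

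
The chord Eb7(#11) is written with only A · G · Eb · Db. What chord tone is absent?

Eb7(#11) = Eb, G, Bb, Db, A. The voicing lacks the 5th (perfect 5th), Bb.

Bb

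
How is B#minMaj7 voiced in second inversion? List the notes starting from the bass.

F##, A##, B#, D#

In root position, B#minMaj7 is B#–D#–F##–A##.
Second inversion puts the fifth (F##) in the bass.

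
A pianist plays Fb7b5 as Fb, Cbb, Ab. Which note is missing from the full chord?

Ebb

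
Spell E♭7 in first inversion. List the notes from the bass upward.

E♭7 = Eb–G–Bb–Db; first inversion → third (G) lowest.

G Bb Db Eb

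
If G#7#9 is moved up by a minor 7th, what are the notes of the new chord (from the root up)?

F#, A#, C#, E, G##

A minor 7th up from G# is F#, so the new chord is F# dominant seventh sharp nine.
root → F#
3rd (major 3rd) → A#
5th (perfect 5th) → C#
7th (minor 7th) → E
9th (augmented 9th) → G##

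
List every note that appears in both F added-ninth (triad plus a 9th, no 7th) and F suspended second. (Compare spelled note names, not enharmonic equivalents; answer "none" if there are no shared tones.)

F, C, G

F added-ninth: F A C G
F suspended second: F G C
Common to both → F, C, G.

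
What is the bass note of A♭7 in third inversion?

A♭7 = Ab–C–Eb–Gb. Third inversion → seventh in the bass = Gb.

Gb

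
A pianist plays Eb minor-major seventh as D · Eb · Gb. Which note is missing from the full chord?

Eb minor-major seventh = Eb, Gb, Bb, D. The voicing lacks the 5th (perfect 5th), Bb.

Bb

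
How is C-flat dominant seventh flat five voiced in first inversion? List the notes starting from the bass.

Eb Gbb Bbb Cb

C-flat dominant seventh flat five = Cb–Eb–Gbb–Bbb; first inversion → third (Eb) lowest.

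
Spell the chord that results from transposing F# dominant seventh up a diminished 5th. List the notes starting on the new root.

A diminished 5th up from F-sharp is C, so the new chord is C dominant seventh.
root → C
3rd (major 3rd) → E
5th (perfect 5th) → G
7th (minor 7th) → B-flat

C  E  G  B-flat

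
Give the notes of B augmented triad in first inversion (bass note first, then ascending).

D-sharp – F-double-sharp – B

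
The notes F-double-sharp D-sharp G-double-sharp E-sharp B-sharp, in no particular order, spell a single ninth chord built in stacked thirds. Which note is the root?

E-sharp

Arranged so that each adjacent pair is a third by letter name: E-sharp – G-double-sharp – B-sharp – D-sharp – F-double-sharp.
The bottom of that stack, E-sharp, is the root (this is E-sharp dominant ninth).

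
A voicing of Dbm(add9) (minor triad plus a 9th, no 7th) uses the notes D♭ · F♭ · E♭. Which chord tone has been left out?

Dbm(add9) = D♭, F♭, A♭, E♭. The voicing lacks the 5th (perfect 5th), A♭.

A♭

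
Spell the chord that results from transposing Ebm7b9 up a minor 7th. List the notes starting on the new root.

Db Fb Ab Cb Ebb

Eb up a minor 7th → Db. New chord: Db minor seventh flat nine.
Root: Db
Minor 3rd (3rd): Fb
Perfect 5th (5th): Ab
Minor 7th (7th): Cb
Minor 9th (9th): Ebb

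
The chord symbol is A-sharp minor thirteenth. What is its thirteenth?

Root of A-sharp minor thirteenth = A-sharp. The 13th is a major 13th: A-sharp up a major 13th → F-double-sharp.

F-double-sharp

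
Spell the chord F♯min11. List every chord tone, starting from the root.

F♯min11 is a minor eleventh built on F♯.
Root: F♯
Minor 3rd (3rd): A
Perfect 5th (5th): C♯
Minor 7th (7th): E
Major 9th (9th): G♯
Perfect 11th (11th): B

F♯, A, C♯, E, G♯, B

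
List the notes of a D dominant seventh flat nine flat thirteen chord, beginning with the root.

D dominant seventh flat nine flat thirteen: dominant seventh flat nine flat thirteen on D.
D — root
F# — major 3rd
A — perfect 5th
C — minor 7th
Eb — minor 9th
Bb — minor 13th

D, F#, A, C, Eb, Bb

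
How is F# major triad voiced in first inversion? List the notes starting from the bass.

In root position, F# major triad is F#–A#–C#.
First inversion puts the third (A#) in the bass.

A#, C#, F#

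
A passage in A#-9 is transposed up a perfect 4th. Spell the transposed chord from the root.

A# up a perfect 4th → D#. New chord: D# minor ninth.
- root: D#
- minor 3rd: F#
- perfect 5th: A#
- minor 7th: C#
- major 9th: E#

D# F# A# C# E#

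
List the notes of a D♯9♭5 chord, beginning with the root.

D♯, F𝄪, A, C♯, E♯

D♯9♭5 is a dominant ninth flat five built on D♯.
D♯ — root
F𝄪 — major 3rd
A — diminished 5th
C♯ — minor 7th
E♯ — major 9th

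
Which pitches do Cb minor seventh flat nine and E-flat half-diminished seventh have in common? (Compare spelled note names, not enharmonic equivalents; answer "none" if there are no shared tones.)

G-flat B-double-flat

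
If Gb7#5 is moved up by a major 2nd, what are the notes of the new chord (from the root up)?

Ab  C  E  Gb

Gb up a major 2nd → Ab. New chord: Ab augmented seventh.
- root: Ab
- major 3rd: C
- augmented 5th: E
- minor 7th: Gb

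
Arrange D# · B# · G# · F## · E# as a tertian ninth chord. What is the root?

E#

Arranged so that each adjacent pair is a third by letter name: E# – G# – B# – D# – F##.
The bottom of that stack, E#, is the root (this is E# minor ninth).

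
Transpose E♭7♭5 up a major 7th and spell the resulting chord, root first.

Transposed root: Eb → D (major 7th up). So we spell D dominant seventh flat five:
root → D
3rd (major 3rd) → F#
5th (diminished 5th) → Ab
7th (minor 7th) → C

D, F#, Ab, C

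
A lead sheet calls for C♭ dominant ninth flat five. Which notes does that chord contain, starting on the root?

C-flat, E-flat, G-double-flat, B-double-flat, D-flat

C♭ dominant ninth flat five is a dominant ninth flat five built on C-flat.
- root: C-flat
- major 3rd: E-flat
- diminished 5th: G-double-flat
- minor 7th: B-double-flat
- major 9th: D-flat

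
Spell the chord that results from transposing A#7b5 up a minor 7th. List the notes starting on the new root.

A minor 7th up from A# is G#, so the new chord is G# dominant seventh flat five.
G# — root
B# — major 3rd
D — diminished 5th
F# — minor 7th

G#  B#  D  F#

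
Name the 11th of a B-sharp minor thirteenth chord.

E#

B-sharp minor thirteenth is built on B#; its 11th is a perfect 11th above the root.
A fourth above B uses the letter E, and the perfect 11th above B# is E#.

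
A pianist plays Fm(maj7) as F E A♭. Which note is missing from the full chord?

The full Fm(maj7) chord is F, A♭, C, E.
Comparing with the voicing, the perfect 5th (5th) — C — is absent.

C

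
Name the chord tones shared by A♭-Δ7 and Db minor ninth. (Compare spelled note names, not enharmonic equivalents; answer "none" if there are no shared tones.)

A♭-Δ7 = Ab, Cb, Eb, G.
Db minor ninth = Db, Fb, Ab, Cb, Eb.
Shared: Ab, Cb, Eb.

Ab  Cb  Eb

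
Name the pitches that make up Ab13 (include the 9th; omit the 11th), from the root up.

Ab, C, Eb, Gb, Bb, F

Root Ab, quality dominant thirteenth:
- root: Ab
- major 3rd: C
- perfect 5th: Eb
- minor 7th: Gb
- major 9th: Bb
- major 13th: F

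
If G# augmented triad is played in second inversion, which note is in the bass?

D-double-sharp

G# augmented triad = G-sharp–B-sharp–D-double-sharp. Second inversion → fifth in the bass = D-double-sharp.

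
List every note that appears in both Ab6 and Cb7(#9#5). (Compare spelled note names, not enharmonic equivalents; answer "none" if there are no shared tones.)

Ab6 = Ab, C, Eb, F.
Cb7(#9#5) = Cb, Eb, G, Bbb, D.
Shared: Eb.

Eb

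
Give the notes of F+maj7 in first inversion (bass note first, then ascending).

A – C# – E – F

In root position, F+maj7 is F–A–C#–E.
First inversion puts the third (A) in the bass.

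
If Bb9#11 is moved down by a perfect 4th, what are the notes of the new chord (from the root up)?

F, A, C, Eb, G, B

Transposed root: Bb → F (perfect 4th down). So we spell F dominant ninth sharp eleven:
- root: F
- major 3rd: A
- perfect 5th: C
- minor 7th: Eb
- major 9th: G
- augmented 11th: B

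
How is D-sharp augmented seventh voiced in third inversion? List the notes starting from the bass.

In root position, D-sharp augmented seventh is D#–F##–A##–C#.
Third inversion puts the seventh (C#) in the bass.

C#, D#, F##, A##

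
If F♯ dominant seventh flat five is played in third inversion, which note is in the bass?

E

F♯ dominant seventh flat five in root position is F#–A#–C–E.
Third inversion places the seventh in the bass, which is E.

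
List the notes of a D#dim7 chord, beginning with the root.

Root D♯, quality diminished seventh:
root → D♯
3rd (minor 3rd) → F♯
5th (diminished 5th) → A
7th (diminished 7th) → C

D♯, F♯, A, C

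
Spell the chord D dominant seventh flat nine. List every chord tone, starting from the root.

D – F# – A – C – Eb

D dominant seventh flat nine: dominant seventh flat nine on D.
D — root
F# — major 3rd
A — perfect 5th
C — minor 7th
Eb — minor 9th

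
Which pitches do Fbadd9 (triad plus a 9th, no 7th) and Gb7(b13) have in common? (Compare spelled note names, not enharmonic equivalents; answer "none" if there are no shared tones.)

Fb  Gb

Fbadd9 = Fb, Ab, Cb, Gb.
Gb7(b13) = Gb, Bb, Db, Fb, Ebb.
Shared: Fb, Gb.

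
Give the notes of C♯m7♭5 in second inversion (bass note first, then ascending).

In root position, C♯m7♭5 is C#–E–G–B.
Second inversion puts the fifth (G) in the bass.

G, B, C#, E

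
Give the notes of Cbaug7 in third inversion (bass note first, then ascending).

In root position, Cbaug7 is Cb–Eb–G–Bbb.
Third inversion puts the seventh (Bbb) in the bass.

Bbb, Cb, Eb, G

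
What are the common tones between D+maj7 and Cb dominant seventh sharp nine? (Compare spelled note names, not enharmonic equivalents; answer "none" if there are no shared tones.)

D

D+maj7 = D, F#, A#, C#.
Cb dominant seventh sharp nine = Cb, Eb, Gb, Bbb, D.
Shared: D.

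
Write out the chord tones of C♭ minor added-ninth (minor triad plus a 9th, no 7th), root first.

C-flat, E-double-flat, G-flat, D-flat

C♭ minor added-ninth is a minor added-ninth built on C-flat.
C-flat — root
E-double-flat — minor 3rd
G-flat — perfect 5th
D-flat — major 9th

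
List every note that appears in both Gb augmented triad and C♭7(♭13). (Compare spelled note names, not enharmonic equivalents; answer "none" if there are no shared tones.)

Gb

Gb augmented triad = Gb, Bb, D.
C♭7(♭13) = Cb, Eb, Gb, Bbb, Abb.
Shared: Gb.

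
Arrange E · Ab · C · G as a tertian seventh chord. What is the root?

Arranged so that each adjacent pair is a third by letter name: Ab – C – E – G.
The bottom of that stack, Ab, is the root (this is Ab augmented major seventh).

Ab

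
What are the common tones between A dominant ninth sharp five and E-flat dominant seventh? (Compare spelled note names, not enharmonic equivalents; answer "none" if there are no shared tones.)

A dominant ninth sharp five = A, C-sharp, E-sharp, G, B.
E-flat dominant seventh = E-flat, G, B-flat, D-flat.
Shared: G.

G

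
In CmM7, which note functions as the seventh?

CmM7 is built on C; its 7th is a major 7th above the root.
A seventh above C uses the letter B, and the major 7th above C is B.

B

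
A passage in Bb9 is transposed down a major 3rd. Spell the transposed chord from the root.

G♭ – B♭ – D♭ – F♭ – A♭

A major 3rd down from B♭ is G♭, so the new chord is G♭ dominant ninth.
Root: G♭
Major 3rd (3rd): B♭
Perfect 5th (5th): D♭
Minor 7th (7th): F♭
Major 9th (9th): A♭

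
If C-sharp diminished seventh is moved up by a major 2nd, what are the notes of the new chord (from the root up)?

D-sharp – F-sharp – A – C

Transposed root: C-sharp → D-sharp (major 2nd up). So we spell D-sharp diminished seventh:
D-sharp — root
F-sharp — minor 3rd
A — diminished 5th
C — diminished 7th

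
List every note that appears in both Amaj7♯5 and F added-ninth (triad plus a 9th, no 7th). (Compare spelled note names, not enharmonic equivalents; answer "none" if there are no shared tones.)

Amaj7♯5: A C# E# G#
F added-ninth: F A C G
Common to both → A.

A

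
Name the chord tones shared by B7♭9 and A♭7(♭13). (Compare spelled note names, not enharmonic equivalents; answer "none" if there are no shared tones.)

C

B7♭9: B D♯ F♯ A C
A♭7(♭13): A♭ C E♭ G♭ F♭
Common to both → C.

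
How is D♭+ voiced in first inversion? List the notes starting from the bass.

In root position, D♭+ is Db–F–A.
First inversion puts the third (F) in the bass.

F A Db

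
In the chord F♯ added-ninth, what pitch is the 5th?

C-sharp

Root of F♯ added-ninth = F-sharp. The 5th is a perfect 5th: F-sharp up a perfect 5th → C-sharp.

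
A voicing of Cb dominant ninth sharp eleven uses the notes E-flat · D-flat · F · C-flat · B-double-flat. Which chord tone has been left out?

G-flat

Cb dominant ninth sharp eleven = C-flat, E-flat, G-flat, B-double-flat, D-flat, F. The voicing lacks the 5th (perfect 5th), G-flat.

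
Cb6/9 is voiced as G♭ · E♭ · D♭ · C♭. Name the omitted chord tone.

A♭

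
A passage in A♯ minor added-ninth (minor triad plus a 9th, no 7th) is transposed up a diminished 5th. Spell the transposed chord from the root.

E G B F-sharp

A-sharp up a diminished 5th → E. New chord: E minor added-ninth.
- root: E
- minor 3rd: G
- perfect 5th: B
- major 9th: F-sharp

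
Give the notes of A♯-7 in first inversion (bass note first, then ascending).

In root position, A♯-7 is A#–C#–E#–G#.
First inversion puts the third (C#) in the bass.

C# – E# – G# – A#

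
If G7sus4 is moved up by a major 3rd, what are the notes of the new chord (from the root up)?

B, E, F♯, A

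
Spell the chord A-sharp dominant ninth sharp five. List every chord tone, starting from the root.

A-sharp, C-double-sharp, E-double-sharp, G-sharp, B-sharp

A-sharp dominant ninth sharp five: dominant ninth sharp five on A-sharp.
- root: A-sharp
- major 3rd: C-double-sharp
- augmented 5th: E-double-sharp
- minor 7th: G-sharp
- major 9th: B-sharp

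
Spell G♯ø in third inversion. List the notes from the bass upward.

F#  G#  B  D

In root position, G♯ø is G#–B–D–F#.
Third inversion puts the seventh (F#) in the bass.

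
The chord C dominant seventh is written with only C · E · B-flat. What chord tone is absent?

The full C dominant seventh chord is C, E, G, B-flat.
Comparing with the voicing, the perfect 5th (5th) — G — is absent.

G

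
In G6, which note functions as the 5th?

Root of G6 = G. The 5th is a perfect 5th: G up a perfect 5th → D.

D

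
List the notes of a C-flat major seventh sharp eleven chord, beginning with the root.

Root C♭, quality major seventh sharp eleven:
Root: C♭
Major 3rd (3rd): E♭
Perfect 5th (5th): G♭
Major 7th (7th): B♭
Augmented 11th (11th): F

C♭ – E♭ – G♭ – B♭ – F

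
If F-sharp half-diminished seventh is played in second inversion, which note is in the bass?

C

F-sharp half-diminished seventh = F#–A–C–E. Second inversion → fifth in the bass = C.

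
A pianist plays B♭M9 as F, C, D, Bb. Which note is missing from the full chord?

B♭M9 = Bb, D, F, A, C. The voicing lacks the 7th (major 7th), A.

A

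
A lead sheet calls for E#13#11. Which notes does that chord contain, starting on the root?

E#13#11 is a dominant thirteenth sharp eleven built on E#.
Root: E#
Major 3rd (3rd): G##
Perfect 5th (5th): B#
Minor 7th (7th): D#
Major 9th (9th): F##
Augmented 11th (11th): A##
Major 13th (13th): C##

E# – G## – B# – D# – F## – A## – C##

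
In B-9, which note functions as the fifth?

F#

Root of B-9 = B. The 5th is a perfect 5th: B up a perfect 5th → F#.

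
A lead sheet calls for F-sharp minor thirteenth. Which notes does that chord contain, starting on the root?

F-sharp minor thirteenth: minor thirteenth on F♯.
F♯ — root
A — minor 3rd
C♯ — perfect 5th
E — minor 7th
G♯ — major 9th
B — perfect 11th
D♯ — major 13th

F♯, A, C♯, E, G♯, B, D♯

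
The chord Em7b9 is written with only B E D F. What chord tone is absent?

The full Em7b9 chord is E, G, B, D, F.
Comparing with the voicing, the minor 3rd (3rd) — G — is absent.

G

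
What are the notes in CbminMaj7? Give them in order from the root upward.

Cb, Ebb, Gb, Bb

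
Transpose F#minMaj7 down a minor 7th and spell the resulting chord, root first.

G♯  B  D♯  F𝄪

F♯ down a minor 7th → G♯. New chord: G♯ minor-major seventh.
G♯ — root
B — minor 3rd
D♯ — perfect 5th
F𝄪 — major 7th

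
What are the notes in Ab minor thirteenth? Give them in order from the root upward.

Ab minor thirteenth: minor thirteenth on A-flat.
- root: A-flat
- minor 3rd: C-flat
- perfect 5th: E-flat
- minor 7th: G-flat
- major 9th: B-flat
- perfect 11th: D-flat
- major 13th: F

A-flat – C-flat – E-flat – G-flat – B-flat – D-flat – F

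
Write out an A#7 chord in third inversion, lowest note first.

G#  A#  C##  E#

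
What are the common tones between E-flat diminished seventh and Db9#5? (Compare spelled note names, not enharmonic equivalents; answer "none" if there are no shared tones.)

Eb

E-flat diminished seventh = Eb, Gb, Bbb, Dbb.
Db9#5 = Db, F, A, Cb, Eb.
Shared: Eb.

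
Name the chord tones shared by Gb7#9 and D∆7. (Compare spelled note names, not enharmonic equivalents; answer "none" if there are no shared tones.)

A

Gb7#9: Gb Bb Db Fb A
D∆7: D F# A C#
Common to both → A.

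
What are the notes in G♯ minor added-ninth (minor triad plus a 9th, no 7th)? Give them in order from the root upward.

G-sharp – B – D-sharp – A-sharp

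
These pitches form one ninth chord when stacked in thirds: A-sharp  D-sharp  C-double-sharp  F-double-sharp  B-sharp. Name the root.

B-sharp

Stacking in thirds gives B-sharp – D-sharp – F-double-sharp – A-sharp – C-double-sharp, so B-sharp is the root — B-sharp minor ninth.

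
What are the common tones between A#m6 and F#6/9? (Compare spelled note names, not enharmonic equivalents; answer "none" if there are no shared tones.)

A♯, C♯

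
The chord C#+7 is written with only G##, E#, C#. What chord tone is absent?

B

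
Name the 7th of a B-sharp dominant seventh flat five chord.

Root of B-sharp dominant seventh flat five = B-sharp. The 7th is a minor 7th: B-sharp up a minor 7th → A-sharp.

A-sharp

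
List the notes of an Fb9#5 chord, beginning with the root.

Root F♭, quality dominant ninth sharp five:
root → F♭
3rd (major 3rd) → A♭
5th (augmented 5th) → C
7th (minor 7th) → E𝄫
9th (major 9th) → G♭

F♭ A♭ C E𝄫 G♭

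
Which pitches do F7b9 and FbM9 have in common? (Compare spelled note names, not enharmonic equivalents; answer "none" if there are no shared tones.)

Eb Gb

F7b9 = F, A, C, Eb, Gb.
FbM9 = Fb, Ab, Cb, Eb, Gb.
Shared: Eb, Gb.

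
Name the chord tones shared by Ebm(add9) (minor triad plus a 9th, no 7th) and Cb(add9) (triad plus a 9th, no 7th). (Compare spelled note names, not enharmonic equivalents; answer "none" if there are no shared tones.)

Eb, Gb

Ebm(add9): Eb Gb Bb F
Cb(add9): Cb Eb Gb Db
Common to both → Eb, Gb.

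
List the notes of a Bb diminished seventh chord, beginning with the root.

Bb diminished seventh is a diminished seventh built on B-flat.
B-flat — root
D-flat — minor 3rd
F-flat — diminished 5th
A-double-flat — diminished 7th

B-flat D-flat F-flat A-double-flat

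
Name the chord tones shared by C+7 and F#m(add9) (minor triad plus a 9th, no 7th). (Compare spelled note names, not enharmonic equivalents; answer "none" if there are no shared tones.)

G#

C+7: C E G# Bb
F#m(add9): F# A C# G#
Common to both → G#.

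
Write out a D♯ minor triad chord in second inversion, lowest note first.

A-sharp, D-sharp, F-sharp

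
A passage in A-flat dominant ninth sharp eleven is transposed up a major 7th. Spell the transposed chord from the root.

A major 7th up from A-flat is G, so the new chord is G dominant ninth sharp eleven.
- root: G
- major 3rd: B
- perfect 5th: D
- minor 7th: F
- major 9th: A
- augmented 11th: C-sharp

G, B, D, F, A, C-sharp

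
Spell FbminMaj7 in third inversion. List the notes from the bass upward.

FbminMaj7 = Fb–Abb–Cb–Eb; third inversion → seventh (Eb) lowest.

Eb Fb Abb Cb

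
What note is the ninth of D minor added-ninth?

E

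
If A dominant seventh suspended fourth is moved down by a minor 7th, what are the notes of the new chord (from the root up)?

Transposed root: A → B (minor 7th down). So we spell B dominant seventh suspended fourth:
- root: B
- perfect 4th: E
- perfect 5th: F#
- minor 7th: A

B E F# A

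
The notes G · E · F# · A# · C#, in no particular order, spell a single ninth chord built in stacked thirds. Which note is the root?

F#

Arranged so that each adjacent pair is a third by letter name: F# – A# – C# – E – G.
The bottom of that stack, F#, is the root (this is F# dominant seventh flat nine).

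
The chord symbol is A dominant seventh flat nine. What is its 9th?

Root of A dominant seventh flat nine = A. The 9th is a minor 9th: A up a minor 9th → Bb.

Bb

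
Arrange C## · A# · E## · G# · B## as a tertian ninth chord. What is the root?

Arranged so that each adjacent pair is a third by letter name: A# – C## – E## – G# – B##.
The bottom of that stack, A#, is the root (this is A# dominant seventh sharp nine sharp five).

A#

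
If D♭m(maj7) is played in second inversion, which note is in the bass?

Ab

D♭m(maj7) in root position is Db–Fb–Ab–C.
Second inversion places the fifth in the bass, which is Ab.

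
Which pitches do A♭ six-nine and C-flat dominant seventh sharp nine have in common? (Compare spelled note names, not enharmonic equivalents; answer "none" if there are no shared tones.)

E-flat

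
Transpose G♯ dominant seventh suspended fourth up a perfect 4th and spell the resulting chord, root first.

C-sharp, F-sharp, G-sharp, B

Transposed root: G-sharp → C-sharp (perfect 4th up). So we spell C-sharp dominant seventh suspended fourth:
root → C-sharp
4th (perfect 4th) → F-sharp
5th (perfect 5th) → G-sharp
7th (minor 7th) → B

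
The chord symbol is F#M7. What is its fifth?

C#

F#M7 is built on F#; its 5th is a perfect 5th above the root.
A fifth above F uses the letter C, and the perfect 5th above F# is C#.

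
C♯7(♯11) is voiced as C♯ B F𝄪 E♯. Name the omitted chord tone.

G♯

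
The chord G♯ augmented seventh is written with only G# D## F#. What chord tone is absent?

B#

The full G♯ augmented seventh chord is G#, B#, D##, F#.
Comparing with the voicing, the major 3rd (3rd) — B# — is absent.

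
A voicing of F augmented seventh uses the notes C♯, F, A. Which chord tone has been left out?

E♭

F augmented seventh = F, A, C♯, E♭. The voicing lacks the 7th (minor 7th), E♭.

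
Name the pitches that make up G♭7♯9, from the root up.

Gb  Bb  Db  Fb  A

G♭7♯9 is a dominant seventh sharp nine built on Gb.
Gb — root
Bb — major 3rd
Db — perfect 5th
Fb — minor 7th
A — augmented 9th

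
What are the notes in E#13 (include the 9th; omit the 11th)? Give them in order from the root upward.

E#, G##, B#, D#, F##, C##

Root E#, quality dominant thirteenth:
- root: E#
- major 3rd: G##
- perfect 5th: B#
- minor 7th: D#
- major 9th: F##
- major 13th: C##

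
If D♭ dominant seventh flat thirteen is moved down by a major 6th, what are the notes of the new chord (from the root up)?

A major 6th down from D-flat is F-flat, so the new chord is F-flat dominant seventh flat thirteen.
F-flat — root
A-flat — major 3rd
C-flat — perfect 5th
E-double-flat — minor 7th
D-double-flat — minor 13th

F-flat, A-flat, C-flat, E-double-flat, D-double-flat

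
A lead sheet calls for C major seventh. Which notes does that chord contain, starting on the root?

C major seventh is a major seventh built on C.
Root: C
Major 3rd (3rd): E
Perfect 5th (5th): G
Major 7th (7th): B

C E G B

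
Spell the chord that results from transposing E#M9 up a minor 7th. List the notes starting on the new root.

D#  F##  A#  C##  E#

A minor 7th up from E# is D#, so the new chord is D# major ninth.
root → D#
3rd (major 3rd) → F##
5th (perfect 5th) → A#
7th (major 7th) → C##
9th (major 9th) → E#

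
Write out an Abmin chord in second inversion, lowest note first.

In root position, Abmin is Ab–Cb–Eb.
Second inversion puts the fifth (Eb) in the bass.

Eb, Ab, Cb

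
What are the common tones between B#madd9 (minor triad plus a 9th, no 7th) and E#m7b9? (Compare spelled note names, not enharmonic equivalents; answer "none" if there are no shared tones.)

B# – D#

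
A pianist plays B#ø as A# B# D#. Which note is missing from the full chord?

F#

B#ø = B#, D#, F#, A#. The voicing lacks the 5th (diminished 5th), F#.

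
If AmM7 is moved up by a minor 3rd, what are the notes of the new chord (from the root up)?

C E♭ G B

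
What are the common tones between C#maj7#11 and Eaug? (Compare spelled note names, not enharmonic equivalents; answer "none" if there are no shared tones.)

G# – B#

C#maj7#11: C# E# G# B# F##
Eaug: E G# B#
Common to both → G#, B#.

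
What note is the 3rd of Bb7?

Bb7 is built on Bb; its 3rd is a major 3rd above the root.
A third above B uses the letter D, and the major 3rd above Bb is D.

D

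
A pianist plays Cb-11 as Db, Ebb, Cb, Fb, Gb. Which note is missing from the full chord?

Cb-11 = Cb, Ebb, Gb, Bbb, Db, Fb. The voicing lacks the 7th (minor 7th), Bbb.

Bbb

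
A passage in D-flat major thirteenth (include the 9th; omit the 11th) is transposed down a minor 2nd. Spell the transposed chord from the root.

C E G B D A

A minor 2nd down from Db is C, so the new chord is C major thirteenth.
root → C
3rd (major 3rd) → E
5th (perfect 5th) → G
7th (major 7th) → B
9th (major 9th) → D
13th (major 13th) → A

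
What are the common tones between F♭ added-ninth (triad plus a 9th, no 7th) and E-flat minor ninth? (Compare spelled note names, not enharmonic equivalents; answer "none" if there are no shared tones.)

G-flat

F♭ added-ninth = F-flat, A-flat, C-flat, G-flat.
E-flat minor ninth = E-flat, G-flat, B-flat, D-flat, F.
Shared: G-flat.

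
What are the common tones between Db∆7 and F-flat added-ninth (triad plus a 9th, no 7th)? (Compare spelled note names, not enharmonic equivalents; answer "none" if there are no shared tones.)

Ab

Db∆7: Db F Ab C
F-flat added-ninth: Fb Ab Cb Gb
Common to both → Ab.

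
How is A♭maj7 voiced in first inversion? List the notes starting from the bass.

A♭maj7 = A♭–C–E♭–G; first inversion → third (C) lowest.

C  E♭  G  A♭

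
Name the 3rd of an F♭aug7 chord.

Root of F♭aug7 = F♭. The 3rd is a major 3rd: F♭ up a major 3rd → A♭.

A♭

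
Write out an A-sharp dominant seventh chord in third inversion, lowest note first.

G♯  A♯  C𝄪  E♯

In root position, A-sharp dominant seventh is A♯–C𝄪–E♯–G♯.
Third inversion puts the seventh (G♯) in the bass.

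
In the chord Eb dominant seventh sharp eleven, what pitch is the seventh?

D-flat

Eb dominant seventh sharp eleven is built on E-flat; its 7th is a minor 7th above the root.
A seventh above E uses the letter D, and the minor 7th above E-flat is D-flat.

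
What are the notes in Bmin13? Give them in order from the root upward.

Bmin13 is a minor thirteenth built on B.
B — root
D — minor 3rd
F# — perfect 5th
A — minor 7th
C# — major 9th
E — perfect 11th
G# — major 13th

B D F# A C# E G#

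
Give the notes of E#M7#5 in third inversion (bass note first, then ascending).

In root position, E#M7#5 is E#–G##–B##–D##.
Third inversion puts the seventh (D##) in the bass.

D##  E#  G##  B##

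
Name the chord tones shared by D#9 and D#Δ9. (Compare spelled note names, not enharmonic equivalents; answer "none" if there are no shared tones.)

D♯ – F𝄪 – A♯ – E♯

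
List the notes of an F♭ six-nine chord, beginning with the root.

F-flat – A-flat – C-flat – D-flat – G-flat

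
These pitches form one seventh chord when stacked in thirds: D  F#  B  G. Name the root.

G

Arranged so that each adjacent pair is a third by letter name: G – B – D – F#.
The bottom of that stack, G, is the root (this is G major seventh).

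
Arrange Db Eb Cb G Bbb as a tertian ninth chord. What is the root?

Arranged so that each adjacent pair is a third by letter name: Cb – Eb – G – Bbb – Db.
The bottom of that stack, Cb, is the root (this is Cb dominant ninth sharp five).

Cb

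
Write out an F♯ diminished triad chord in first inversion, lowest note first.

F♯ diminished triad = F-sharp–A–C; first inversion → third (A) lowest.

A C F-sharp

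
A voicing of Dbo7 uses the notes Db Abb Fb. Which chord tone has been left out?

Cbb

Dbo7 = Db, Fb, Abb, Cbb. The voicing lacks the 7th (diminished 7th), Cbb.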